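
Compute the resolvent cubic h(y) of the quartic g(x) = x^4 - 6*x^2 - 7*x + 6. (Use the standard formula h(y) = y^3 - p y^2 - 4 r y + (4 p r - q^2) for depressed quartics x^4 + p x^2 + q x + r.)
h(y) = y^3 + 6*y^2 - 24*y - 193

Identify coefficients: p = -6, q = -7, r = 6.
Plug into h(y) = y^3 - p y^2 - 4 r y + (4 p r - q^2):
  h(y) = y^3 - (-6) y^2 - 4*(6) y + (4*(-6)*(6) - (-7)^2)
       = y^3 + (6) y^2 + (-24) y + (-193).
Simplifying: h(y) = y^3 + 6*y^2 - 24*y - 193.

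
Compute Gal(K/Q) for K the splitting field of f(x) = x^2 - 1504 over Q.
Gal(K/Q) = Z/2Z (cyclic of order 2)

x^2 - 1504 is irreducible over Q since 1504 is not a rational square. The splitting field Q(sqrt(1504)) has degree 2 over Q, and its unique nontrivial automorphism is sqrt(1504) ↦ -sqrt(1504). Hence Gal(Q(sqrt(1504))/Q) = Z/2Z.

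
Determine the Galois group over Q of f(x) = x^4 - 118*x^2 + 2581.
Gal(K/Q) = V_4 (Klein four-group, Z/2Z × Z/2Z)

f factors as (x^2 - 89)(x^2 - 29), so the splitting field is K = Q(sqrt(89), sqrt(29)). The elements 89, 29, 2581 are all non-squares in Q, so sqrt(89) and sqrt(29) generate independent quadratic extensions. Thus [K:Q] = 4 and Gal(K/Q) is generated by the two order-2 automorphisms sqrt(89) ↦ -sqrt(89) and sqrt(29) ↦ -sqrt(29), giving V_4.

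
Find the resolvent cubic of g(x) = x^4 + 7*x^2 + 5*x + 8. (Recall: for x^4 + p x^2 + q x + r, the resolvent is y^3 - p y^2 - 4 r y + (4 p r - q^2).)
h(y) = y^3 - 7*y^2 - 32*y + 199

Identify coefficients: p = 7, q = 5, r = 8.
Plug into h(y) = y^3 - p y^2 - 4 r y + (4 p r - q^2):
  h(y) = y^3 - (7) y^2 - 4*(8) y + (4*(7)*(8) - (5)^2)
       = y^3 + (-7) y^2 + (-32) y + (199).
Simplifying: h(y) = y^3 - 7*y^2 - 32*y + 199.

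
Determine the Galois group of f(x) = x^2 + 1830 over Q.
Gal(K/Q) = Z/2Z (cyclic of order 2)

x^2 + 1830 is irreducible over Q since -1830 is not a rational square. The splitting field Q(sqrt(-1830)) has degree 2 over Q, and its unique nontrivial automorphism is sqrt(-1830) ↦ -sqrt(-1830). Hence Gal(Q(sqrt(-1830))/Q) = Z/2Z.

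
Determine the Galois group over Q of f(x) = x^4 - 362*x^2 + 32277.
Gal(K/Q) = V_4 (Klein four-group, Z/2Z × Z/2Z)

f factors as (x^2 - 159)(x^2 - 203), so the splitting field is K = Q(sqrt(159), sqrt(203)). The elements 159, 203, 32277 are all non-squares in Q, so sqrt(159) and sqrt(203) generate independent quadratic extensions. Thus [K:Q] = 4 and Gal(K/Q) is generated by the two order-2 automorphisms sqrt(159) ↦ -sqrt(159) and sqrt(203) ↦ -sqrt(203), giving V_4.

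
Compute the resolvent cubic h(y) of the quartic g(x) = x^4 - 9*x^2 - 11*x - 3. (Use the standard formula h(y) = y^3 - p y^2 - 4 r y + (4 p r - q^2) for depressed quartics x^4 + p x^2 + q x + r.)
h(y) = y^3 + 9*y^2 + 12*y - 13

Identify coefficients: p = -9, q = -11, r = -3.
Plug into h(y) = y^3 - p y^2 - 4 r y + (4 p r - q^2):
  h(y) = y^3 - (-9) y^2 - 4*(-3) y + (4*(-9)*(-3) - (-11)^2)
       = y^3 + (9) y^2 + (12) y + (-13).
Simplifying: h(y) = y^3 + 9*y^2 + 12*y - 13.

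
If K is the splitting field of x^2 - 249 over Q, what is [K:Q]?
[K:Q] = 2

The polynomial x^2 - 249 is irreducible over Q since 249 is not a perfect square. Its splitting field is Q(sqrt(249)), which has degree 2 over Q.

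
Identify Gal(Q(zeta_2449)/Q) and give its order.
|Gal(Q(zeta_2449)/Q)| = phi(2449) = 2340; group ≅ (Z/2449Z)^* ≅ Z/30Z × Z/78Z

The n-th cyclotomic polynomial Φ_2449(x) is the minimal polynomial of zeta_2449 over Q and has degree phi(2449) = 2340. So Q(zeta_2449) is a degree-2340 Galois extension with Galois group (Z/2449Z)^*. By CRT, (Z/2449Z)^* ≅ (Z/31Z)^* × (Z/79Z)^*. Each prime-power unit group is (Z/31Z)^* ≅ Z/30Z; (Z/79Z)^* ≅ Z/78Z. Hence Gal(Q(zeta_2449)/Q) ≅ Z/30Z × Z/78Z.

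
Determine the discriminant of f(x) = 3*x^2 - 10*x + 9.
Δ = -8

For a quadratic a x^2 + b x + c the discriminant is Δ = b^2 - 4ac = (-10)^2 - 4*(3)*(9) = 100 - (108) = -8.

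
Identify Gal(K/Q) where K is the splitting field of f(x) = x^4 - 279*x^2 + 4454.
Gal(K/Q) = V_4 (Klein four-group, Z/2Z × Z/2Z)

f factors as (x^2 - 17)(x^2 - 262), so the splitting field is K = Q(sqrt(17), sqrt(262)). The elements 17, 262, 4454 are all non-squares in Q, so sqrt(17) and sqrt(262) generate independent quadratic extensions. Thus [K:Q] = 4 and Gal(K/Q) is generated by the two order-2 automorphisms sqrt(17) ↦ -sqrt(17) and sqrt(262) ↦ -sqrt(262), giving V_4.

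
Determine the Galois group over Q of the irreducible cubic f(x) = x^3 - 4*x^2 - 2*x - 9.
Gal(K/Q) = S_3 (symmetric group of order 6)

Compute the discriminant of x^3 + (-4)*x^2 + (-2)*x + (-9): Δ = -5691. Since Δ is not a rational square, the Galois group is not contained in A_3; it must be the full S_3 (irreducibility of the cubic rules out anything smaller).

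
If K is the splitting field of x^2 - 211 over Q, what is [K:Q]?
[K:Q] = 2

The polynomial x^2 - 211 is irreducible over Q since 211 is not a perfect square. Its splitting field is Q(sqrt(211)), which has degree 2 over Q.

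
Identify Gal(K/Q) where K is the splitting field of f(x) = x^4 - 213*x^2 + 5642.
Gal(K/Q) = V_4 (Klein four-group, Z/2Z × Z/2Z)

f factors as (x^2 - 182)(x^2 - 31), so the splitting field is K = Q(sqrt(182), sqrt(31)). The elements 182, 31, 5642 are all non-squares in Q, so sqrt(182) and sqrt(31) generate independent quadratic extensions. Thus [K:Q] = 4 and Gal(K/Q) is generated by the two order-2 automorphisms sqrt(182) ↦ -sqrt(182) and sqrt(31) ↦ -sqrt(31), giving V_4.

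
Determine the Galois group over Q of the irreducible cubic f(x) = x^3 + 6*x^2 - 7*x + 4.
Gal(K/Q) = S_3 (symmetric group of order 6)

Compute the discriminant of x^3 + (6)*x^2 + (-7)*x + (4): Δ = -3776. Since Δ is not a rational square, the Galois group is not contained in A_3; it must be the full S_3 (irreducibility of the cubic rules out anything smaller).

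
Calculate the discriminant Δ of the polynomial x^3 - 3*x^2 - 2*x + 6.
Δ = 392

For x^3 + a x^2 + b x + c the discriminant is Δ = 18 a b c - 4 a^3 c + a^2 b^2 - 4 b^3 - 27 c^2.
Plug a = -3, b = -2, c = 6:
  18*(-3)*(-2)*(6) - 4*(-3)^3*(6) + (-3)^2*(-2)^2 - 4*(-2)^3 - 27*(6)^2
  = 648 + (648) + 36 + (32) + (-972)
  = 392.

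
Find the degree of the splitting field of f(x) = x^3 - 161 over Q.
[K:Q] = 6

x^3 - 161 has one real root r = 161^(1/3) and two complex roots r*zeta_3, r*zeta_3^2 where zeta_3 = e^(2*pi*i/3). The splitting field is Q(r, zeta_3). [Q(r):Q] = 3 and [Q(zeta_3):Q] = 2 with gcd = 1, so [Q(r, zeta_3):Q] = 3 * 2 = 6.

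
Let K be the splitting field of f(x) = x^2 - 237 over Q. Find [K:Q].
[K:Q] = 2

The polynomial x^2 - 237 is irreducible over Q since 237 is not a perfect square. Its splitting field is Q(sqrt(237)), which has degree 2 over Q.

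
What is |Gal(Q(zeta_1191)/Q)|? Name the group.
|Gal(Q(zeta_1191)/Q)| = phi(1191) = 792; group ≅ (Z/1191Z)^* ≅ Z/2Z × Z/396Z

The n-th cyclotomic polynomial Φ_1191(x) is the minimal polynomial of zeta_1191 over Q and has degree phi(1191) = 792. So Q(zeta_1191) is a degree-792 Galois extension with Galois group (Z/1191Z)^*. By CRT, (Z/1191Z)^* ≅ (Z/3Z)^* × (Z/397Z)^*. Each prime-power unit group is (Z/3Z)^* ≅ Z/2Z; (Z/397Z)^* ≅ Z/396Z. Hence Gal(Q(zeta_1191)/Q) ≅ Z/2Z × Z/396Z.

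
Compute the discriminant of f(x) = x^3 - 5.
Δ = -675

For a depressed cubic x^3 + p x + q the discriminant is Δ = -4 p^3 - 27 q^2 = -4*(0)^3 - 27*(-5)^2 = 0 - 675 = -675.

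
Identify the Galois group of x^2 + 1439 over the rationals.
Gal(K/Q) = Z/2Z (cyclic of order 2)

x^2 + 1439 is irreducible over Q since -1439 is not a rational square. The splitting field Q(sqrt(-1439)) has degree 2 over Q, and its unique nontrivial automorphism is sqrt(-1439) ↦ -sqrt(-1439). Hence Gal(Q(sqrt(-1439))/Q) = Z/2Z.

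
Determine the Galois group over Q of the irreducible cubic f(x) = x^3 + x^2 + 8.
Gal(K/Q) = S_3 (symmetric group of order 6)

Compute the discriminant of x^3 + (1)*x^2 + (0)*x + (8): Δ = -1760. Since Δ is not a rational square, the Galois group is not contained in A_3; it must be the full S_3 (irreducibility of the cubic rules out anything smaller).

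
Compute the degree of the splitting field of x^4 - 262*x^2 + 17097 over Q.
[K:Q] = 4

f factors as (x^2 - 123)(x^2 - 139); the splitting field is K = Q(sqrt(123), sqrt(139)). Since 123, 139, and 17097 are all non-squares in Q, the three subfields Q(sqrt(123)), Q(sqrt(139)), Q(sqrt(17097)) are distinct degree-2 extensions, so [K:Q] = 4 (Klein four Galois group).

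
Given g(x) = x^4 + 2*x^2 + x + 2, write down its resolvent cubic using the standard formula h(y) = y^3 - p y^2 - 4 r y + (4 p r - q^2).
h(y) = y^3 - 2*y^2 - 8*y + 15

Identify coefficients: p = 2, q = 1, r = 2.
Plug into h(y) = y^3 - p y^2 - 4 r y + (4 p r - q^2):
  h(y) = y^3 - (2) y^2 - 4*(2) y + (4*(2)*(2) - (1)^2)
       = y^3 + (-2) y^2 + (-8) y + (15).
Simplifying: h(y) = y^3 - 2*y^2 - 8*y + 15.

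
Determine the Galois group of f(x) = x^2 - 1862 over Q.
Gal(K/Q) = Z/2Z (cyclic of order 2)

x^2 - 1862 is irreducible over Q since 1862 is not a rational square. The splitting field Q(sqrt(1862)) has degree 2 over Q, and its unique nontrivial automorphism is sqrt(1862) ↦ -sqrt(1862). Hence Gal(Q(sqrt(1862))/Q) = Z/2Z.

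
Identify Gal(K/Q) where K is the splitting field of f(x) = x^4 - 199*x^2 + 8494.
Gal(K/Q) = V_4 (Klein four-group, Z/2Z × Z/2Z)

f factors as (x^2 - 137)(x^2 - 62), so the splitting field is K = Q(sqrt(137), sqrt(62)). The elements 137, 62, 8494 are all non-squares in Q, so sqrt(137) and sqrt(62) generate independent quadratic extensions. Thus [K:Q] = 4 and Gal(K/Q) is generated by the two order-2 automorphisms sqrt(137) ↦ -sqrt(137) and sqrt(62) ↦ -sqrt(62), giving V_4.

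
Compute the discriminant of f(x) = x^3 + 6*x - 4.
Δ = -1296

For a depressed cubic x^3 + p x + q the discriminant is Δ = -4 p^3 - 27 q^2 = -4*(6)^3 - 27*(-4)^2 = -864 - 432 = -1296.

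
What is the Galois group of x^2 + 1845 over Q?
Gal(K/Q) = Z/2Z (cyclic of order 2)

x^2 + 1845 is irreducible over Q since -1845 is not a rational square. The splitting field Q(sqrt(-1845)) has degree 2 over Q, and its unique nontrivial automorphism is sqrt(-1845) ↦ -sqrt(-1845). Hence Gal(Q(sqrt(-1845))/Q) = Z/2Z.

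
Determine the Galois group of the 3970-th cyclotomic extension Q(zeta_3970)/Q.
|Gal(Q(zeta_3970)/Q)| = phi(3970) = 1584; group ≅ (Z/3970Z)^* ≅ Z/4Z × Z/396Z

The n-th cyclotomic polynomial Φ_3970(x) is the minimal polynomial of zeta_3970 over Q and has degree phi(3970) = 1584. So Q(zeta_3970) is a degree-1584 Galois extension with Galois group (Z/3970Z)^*. By CRT, (Z/3970Z)^* ≅ (Z/2Z)^* × (Z/5Z)^* × (Z/397Z)^*. Each prime-power unit group is (Z/2Z)^* ≅ trivial group (order 1); (Z/5Z)^* ≅ Z/4Z; (Z/397Z)^* ≅ Z/396Z. Hence Gal(Q(zeta_3970)/Q) ≅ Z/4Z × Z/396Z.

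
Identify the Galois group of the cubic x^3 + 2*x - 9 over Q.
Gal(K/Q) = S_3 (symmetric group of order 6)

Compute the discriminant of x^3 + (0)*x^2 + (2)*x + (-9): Δ = -2219. Since Δ is not a rational square, the Galois group is not contained in A_3; it must be the full S_3 (irreducibility of the cubic rules out anything smaller).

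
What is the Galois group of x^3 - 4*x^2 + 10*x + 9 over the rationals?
Gal(K/Q) = S_3 (symmetric group of order 6)

Compute the discriminant of x^3 + (-4)*x^2 + (10)*x + (9): Δ = -8763. Since Δ is not a rational square, the Galois group is not contained in A_3; it must be the full S_3 (irreducibility of the cubic rules out anything smaller).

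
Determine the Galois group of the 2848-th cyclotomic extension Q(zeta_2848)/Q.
|Gal(Q(zeta_2848)/Q)| = phi(2848) = 1408; group ≅ (Z/2848Z)^* ≅ Z/2Z × Z/8Z × Z/88Z

The n-th cyclotomic polynomial Φ_2848(x) is the minimal polynomial of zeta_2848 over Q and has degree phi(2848) = 1408. So Q(zeta_2848) is a degree-1408 Galois extension with Galois group (Z/2848Z)^*. By CRT, (Z/2848Z)^* ≅ (Z/32Z)^* × (Z/89Z)^*. Each prime-power unit group is (Z/32Z)^* ≅ Z/2Z × Z/8Z; (Z/89Z)^* ≅ Z/88Z. Hence Gal(Q(zeta_2848)/Q) ≅ Z/2Z × Z/8Z × Z/88Z.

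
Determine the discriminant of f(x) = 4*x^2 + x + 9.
Δ = -143

For a quadratic a x^2 + b x + c the discriminant is Δ = b^2 - 4ac = (1)^2 - 4*(4)*(9) = 1 - (144) = -143.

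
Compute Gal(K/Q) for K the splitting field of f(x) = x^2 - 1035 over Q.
Gal(K/Q) = Z/2Z (cyclic of order 2)

x^2 - 1035 is irreducible over Q since 1035 is not a rational square. The splitting field Q(sqrt(1035)) has degree 2 over Q, and its unique nontrivial automorphism is sqrt(1035) ↦ -sqrt(1035). Hence Gal(Q(sqrt(1035))/Q) = Z/2Z.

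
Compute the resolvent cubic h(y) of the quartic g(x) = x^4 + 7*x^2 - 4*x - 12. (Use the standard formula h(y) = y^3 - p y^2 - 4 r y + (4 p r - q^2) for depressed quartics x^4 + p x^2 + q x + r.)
h(y) = y^3 - 7*y^2 + 48*y - 352

Identify coefficients: p = 7, q = -4, r = -12.
Plug into h(y) = y^3 - p y^2 - 4 r y + (4 p r - q^2):
  h(y) = y^3 - (7) y^2 - 4*(-12) y + (4*(7)*(-12) - (-4)^2)
       = y^3 + (-7) y^2 + (48) y + (-352).
Simplifying: h(y) = y^3 - 7*y^2 + 48*y - 352.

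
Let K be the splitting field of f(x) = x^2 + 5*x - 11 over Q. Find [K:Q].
[K:Q] = 2

The discriminant of x^2 + (5)*x + (-11) is b^2 - 4c = 25 - (-44) = 69. Since 69 is not a perfect square in Q, the polynomial is irreducible over Q. Its two roots generate a degree-2 extension, so [K:Q] = 2.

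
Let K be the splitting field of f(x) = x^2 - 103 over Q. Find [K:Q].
[K:Q] = 2

The polynomial x^2 - 103 is irreducible over Q since 103 is not a perfect square. Its splitting field is Q(sqrt(103)), which has degree 2 over Q.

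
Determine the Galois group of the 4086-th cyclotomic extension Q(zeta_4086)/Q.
|Gal(Q(zeta_4086)/Q)| = phi(4086) = 1356; group ≅ (Z/4086Z)^* ≅ Z/6Z × Z/226Z

The n-th cyclotomic polynomial Φ_4086(x) is the minimal polynomial of zeta_4086 over Q and has degree phi(4086) = 1356. So Q(zeta_4086) is a degree-1356 Galois extension with Galois group (Z/4086Z)^*. By CRT, (Z/4086Z)^* ≅ (Z/2Z)^* × (Z/9Z)^* × (Z/227Z)^*. Each prime-power unit group is (Z/2Z)^* ≅ trivial group (order 1); (Z/9Z)^* ≅ Z/6Z; (Z/227Z)^* ≅ Z/226Z. Hence Gal(Q(zeta_4086)/Q) ≅ Z/6Z × Z/226Z.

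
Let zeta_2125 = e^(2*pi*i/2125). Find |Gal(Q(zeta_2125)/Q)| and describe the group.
|Gal(Q(zeta_2125)/Q)| = phi(2125) = 1600; group ≅ (Z/2125Z)^* ≅ Z/16Z × Z/100Z

The n-th cyclotomic polynomial Φ_2125(x) is the minimal polynomial of zeta_2125 over Q and has degree phi(2125) = 1600. So Q(zeta_2125) is a degree-1600 Galois extension with Galois group (Z/2125Z)^*. By CRT, (Z/2125Z)^* ≅ (Z/125Z)^* × (Z/17Z)^*. Each prime-power unit group is (Z/125Z)^* ≅ Z/100Z; (Z/17Z)^* ≅ Z/16Z. Hence Gal(Q(zeta_2125)/Q) ≅ Z/16Z × Z/100Z.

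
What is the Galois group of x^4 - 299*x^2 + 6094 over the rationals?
Gal(K/Q) = V_4 (Klein four-group, Z/2Z × Z/2Z)

f factors as (x^2 - 277)(x^2 - 22), so the splitting field is K = Q(sqrt(277), sqrt(22)). The elements 277, 22, 6094 are all non-squares in Q, so sqrt(277) and sqrt(22) generate independent quadratic extensions. Thus [K:Q] = 4 and Gal(K/Q) is generated by the two order-2 automorphisms sqrt(277) ↦ -sqrt(277) and sqrt(22) ↦ -sqrt(22), giving V_4.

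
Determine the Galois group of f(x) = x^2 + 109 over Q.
Gal(K/Q) = Z/2Z (cyclic of order 2)

x^2 + 109 is irreducible over Q since -109 is not a rational square. The splitting field Q(sqrt(-109)) has degree 2 over Q, and its unique nontrivial automorphism is sqrt(-109) ↦ -sqrt(-109). Hence Gal(Q(sqrt(-109))/Q) = Z/2Z.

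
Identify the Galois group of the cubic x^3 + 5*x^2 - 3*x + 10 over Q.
Gal(K/Q) = S_3 (symmetric group of order 6)

Compute the discriminant of x^3 + (5)*x^2 + (-3)*x + (10): Δ = -10067. Since Δ is not a rational square, the Galois group is not contained in A_3; it must be the full S_3 (irreducibility of the cubic rules out anything smaller).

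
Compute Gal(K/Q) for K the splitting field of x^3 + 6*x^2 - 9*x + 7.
Gal(K/Q) = S_3 (symmetric group of order 6)

Compute the discriminant of x^3 + (6)*x^2 + (-9)*x + (7): Δ = -8343. Since Δ is not a rational square, the Galois group is not contained in A_3; it must be the full S_3 (irreducibility of the cubic rules out anything smaller).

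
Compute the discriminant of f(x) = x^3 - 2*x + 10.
Δ = -2668

For a depressed cubic x^3 + p x + q the discriminant is Δ = -4 p^3 - 27 q^2 = -4*(-2)^3 - 27*(10)^2 = 32 - 2700 = -2668.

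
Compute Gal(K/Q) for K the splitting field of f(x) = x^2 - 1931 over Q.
Gal(K/Q) = Z/2Z (cyclic of order 2)

x^2 - 1931 is irreducible over Q since 1931 is not a rational square. The splitting field Q(sqrt(1931)) has degree 2 over Q, and its unique nontrivial automorphism is sqrt(1931) ↦ -sqrt(1931). Hence Gal(Q(sqrt(1931))/Q) = Z/2Z.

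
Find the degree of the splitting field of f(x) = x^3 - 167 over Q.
[K:Q] = 6

x^3 - 167 has one real root r = 167^(1/3) and two complex roots r*zeta_3, r*zeta_3^2 where zeta_3 = e^(2*pi*i/3). The splitting field is Q(r, zeta_3). [Q(r):Q] = 3 and [Q(zeta_3):Q] = 2 with gcd = 1, so [Q(r, zeta_3):Q] = 3 * 2 = 6.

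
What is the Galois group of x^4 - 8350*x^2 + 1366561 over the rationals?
Gal(K/Q) = Z/2Z (cyclic of order 2)

f factors as (x^2 - 8183)(x^2 - 167), so the splitting field is K = Q(sqrt(8183), sqrt(167)). The squarefree part of 8183 is 167 and the squarefree part of 167 is also 167, so sqrt(8183) and sqrt(167) are both rational multiples of sqrt(167). Hence Q(sqrt(8183)) = Q(sqrt(167)) = Q(sqrt(167)), and the splitting field collapses to a single degree-2 extension with Galois group Z/2Z.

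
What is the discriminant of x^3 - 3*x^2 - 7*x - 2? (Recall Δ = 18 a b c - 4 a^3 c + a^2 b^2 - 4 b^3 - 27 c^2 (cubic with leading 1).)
Δ = 733

For x^3 + a x^2 + b x + c the discriminant is Δ = 18 a b c - 4 a^3 c + a^2 b^2 - 4 b^3 - 27 c^2.
Plug a = -3, b = -7, c = -2:
  18*(-3)*(-7)*(-2) - 4*(-3)^3*(-2) + (-3)^2*(-7)^2 - 4*(-7)^3 - 27*(-2)^2
  = -756 + (-216) + 441 + (1372) + (-108)
  = 733.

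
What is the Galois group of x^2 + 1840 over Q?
Gal(K/Q) = Z/2Z (cyclic of order 2)

x^2 + 1840 is irreducible over Q since -1840 is not a rational square. The splitting field Q(sqrt(-1840)) has degree 2 over Q, and its unique nontrivial automorphism is sqrt(-1840) ↦ -sqrt(-1840). Hence Gal(Q(sqrt(-1840))/Q) = Z/2Z.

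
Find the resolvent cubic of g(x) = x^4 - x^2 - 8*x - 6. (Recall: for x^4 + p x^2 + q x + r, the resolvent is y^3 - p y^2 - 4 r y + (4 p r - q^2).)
h(y) = y^3 + y^2 + 24*y - 40

Identify coefficients: p = -1, q = -8, r = -6.
Plug into h(y) = y^3 - p y^2 - 4 r y + (4 p r - q^2):
  h(y) = y^3 - (-1) y^2 - 4*(-6) y + (4*(-1)*(-6) - (-8)^2)
       = y^3 + (1) y^2 + (24) y + (-40).
Simplifying: h(y) = y^3 + y^2 + 24*y - 40.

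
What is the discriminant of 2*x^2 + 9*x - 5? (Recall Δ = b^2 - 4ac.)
Δ = 121

For a quadratic a x^2 + b x + c the discriminant is Δ = b^2 - 4ac = (9)^2 - 4*(2)*(-5) = 81 - (-40) = 121.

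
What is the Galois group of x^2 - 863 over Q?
Gal(K/Q) = Z/2Z (cyclic of order 2)

x^2 - 863 is irreducible over Q since 863 is not a rational square. The splitting field Q(sqrt(863)) has degree 2 over Q, and its unique nontrivial automorphism is sqrt(863) ↦ -sqrt(863). Hence Gal(Q(sqrt(863))/Q) = Z/2Z.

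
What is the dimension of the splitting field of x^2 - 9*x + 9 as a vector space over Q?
[K:Q] = 2

The discriminant of x^2 + (-9)*x + (9) is b^2 - 4c = 81 - (36) = 45. Since 45 is not a perfect square in Q, the polynomial is irreducible over Q. Its two roots generate a degree-2 extension, so [K:Q] = 2.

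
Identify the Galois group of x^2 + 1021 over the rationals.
Gal(K/Q) = Z/2Z (cyclic of order 2)

x^2 + 1021 is irreducible over Q since -1021 is not a rational square. The splitting field Q(sqrt(-1021)) has degree 2 over Q, and its unique nontrivial automorphism is sqrt(-1021) ↦ -sqrt(-1021). Hence Gal(Q(sqrt(-1021))/Q) = Z/2Z.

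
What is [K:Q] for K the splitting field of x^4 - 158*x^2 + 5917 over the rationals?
[K:Q] = 4

f factors as (x^2 - 61)(x^2 - 97); the splitting field is K = Q(sqrt(61), sqrt(97)). Since 61, 97, and 5917 are all non-squares in Q, the three subfields Q(sqrt(61)), Q(sqrt(97)), Q(sqrt(5917)) are distinct degree-2 extensions, so [K:Q] = 4 (Klein four Galois group).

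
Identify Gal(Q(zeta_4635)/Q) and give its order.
|Gal(Q(zeta_4635)/Q)| = phi(4635) = 2448; group ≅ (Z/4635Z)^* ≅ Z/4Z × Z/6Z × Z/102Z

The n-th cyclotomic polynomial Φ_4635(x) is the minimal polynomial of zeta_4635 over Q and has degree phi(4635) = 2448. So Q(zeta_4635) is a degree-2448 Galois extension with Galois group (Z/4635Z)^*. By CRT, (Z/4635Z)^* ≅ (Z/9Z)^* × (Z/5Z)^* × (Z/103Z)^*. Each prime-power unit group is (Z/9Z)^* ≅ Z/6Z; (Z/5Z)^* ≅ Z/4Z; (Z/103Z)^* ≅ Z/102Z. Hence Gal(Q(zeta_4635)/Q) ≅ Z/4Z × Z/6Z × Z/102Z.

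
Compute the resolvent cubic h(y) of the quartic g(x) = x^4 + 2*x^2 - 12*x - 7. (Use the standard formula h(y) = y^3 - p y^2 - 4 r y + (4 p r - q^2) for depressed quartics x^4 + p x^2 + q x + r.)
h(y) = y^3 - 2*y^2 + 28*y - 200

Identify coefficients: p = 2, q = -12, r = -7.
Plug into h(y) = y^3 - p y^2 - 4 r y + (4 p r - q^2):
  h(y) = y^3 - (2) y^2 - 4*(-7) y + (4*(2)*(-7) - (-12)^2)
       = y^3 + (-2) y^2 + (28) y + (-200).
Simplifying: h(y) = y^3 - 2*y^2 + 28*y - 200.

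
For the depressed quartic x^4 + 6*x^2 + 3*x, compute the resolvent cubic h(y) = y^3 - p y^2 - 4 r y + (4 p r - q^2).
h(y) = y^3 - 6*y^2 - 9

Identify coefficients: p = 6, q = 3, r = 0.
Plug into h(y) = y^3 - p y^2 - 4 r y + (4 p r - q^2):
  h(y) = y^3 - (6) y^2 - 4*(0) y + (4*(6)*(0) - (3)^2)
       = y^3 + (-6) y^2 + (0) y + (-9).
Simplifying: h(y) = y^3 - 6*y^2 - 9.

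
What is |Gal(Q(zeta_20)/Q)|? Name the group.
|Gal(Q(zeta_20)/Q)| = phi(20) = 8; group ≅ (Z/20Z)^* ≅ Z/2Z × Z/4Z

The n-th cyclotomic polynomial Φ_20(x) is the minimal polynomial of zeta_20 over Q and has degree phi(20) = 8. So Q(zeta_20) is a degree-8 Galois extension with Galois group (Z/20Z)^*. By CRT, (Z/20Z)^* ≅ (Z/4Z)^* × (Z/5Z)^*. Each prime-power unit group is (Z/4Z)^* ≅ Z/2Z; (Z/5Z)^* ≅ Z/4Z. Hence Gal(Q(zeta_20)/Q) ≅ Z/2Z × Z/4Z.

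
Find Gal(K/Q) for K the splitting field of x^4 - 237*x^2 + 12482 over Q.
Gal(K/Q) = V_4 (Klein four-group, Z/2Z × Z/2Z)

f factors as (x^2 - 79)(x^2 - 158), so the splitting field is K = Q(sqrt(79), sqrt(158)). The elements 79, 158, 12482 are all non-squares in Q, so sqrt(79) and sqrt(158) generate independent quadratic extensions. Thus [K:Q] = 4 and Gal(K/Q) is generated by the two order-2 automorphisms sqrt(79) ↦ -sqrt(79) and sqrt(158) ↦ -sqrt(158), giving V_4.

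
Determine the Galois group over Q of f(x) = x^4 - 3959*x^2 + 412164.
Gal(K/Q) = Z/2Z (cyclic of order 2)

f factors as (x^2 - 107)(x^2 - 3852), so the splitting field is K = Q(sqrt(107), sqrt(3852)). The squarefree part of 107 is 107 and the squarefree part of 3852 is also 107, so sqrt(107) and sqrt(3852) are both rational multiples of sqrt(107). Hence Q(sqrt(107)) = Q(sqrt(3852)) = Q(sqrt(107)), and the splitting field collapses to a single degree-2 extension with Galois group Z/2Z.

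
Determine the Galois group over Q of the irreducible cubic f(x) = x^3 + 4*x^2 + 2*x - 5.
Gal(K/Q) = S_3 (symmetric group of order 6)

Compute the discriminant of x^3 + (4)*x^2 + (2)*x + (-5): Δ = -83. Since Δ is not a rational square, the Galois group is not contained in A_3; it must be the full S_3 (irreducibility of the cubic rules out anything smaller).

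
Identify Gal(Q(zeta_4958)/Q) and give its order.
|Gal(Q(zeta_4958)/Q)| = phi(4958) = 2376; group ≅ (Z/4958Z)^* ≅ Z/36Z × Z/66Z

The n-th cyclotomic polynomial Φ_4958(x) is the minimal polynomial of zeta_4958 over Q and has degree phi(4958) = 2376. So Q(zeta_4958) is a degree-2376 Galois extension with Galois group (Z/4958Z)^*. By CRT, (Z/4958Z)^* ≅ (Z/2Z)^* × (Z/37Z)^* × (Z/67Z)^*. Each prime-power unit group is (Z/2Z)^* ≅ trivial group (order 1); (Z/37Z)^* ≅ Z/36Z; (Z/67Z)^* ≅ Z/66Z. Hence Gal(Q(zeta_4958)/Q) ≅ Z/36Z × Z/66Z.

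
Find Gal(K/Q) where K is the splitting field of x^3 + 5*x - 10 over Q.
Gal(K/Q) = S_3 (symmetric group of order 6)

Compute the discriminant of x^3 + (0)*x^2 + (5)*x + (-10): Δ = -3200. Since Δ is not a rational square, the Galois group is not contained in A_3; it must be the full S_3 (irreducibility of the cubic rules out anything smaller).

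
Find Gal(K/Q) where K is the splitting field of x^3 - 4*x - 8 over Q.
Gal(K/Q) = S_3 (symmetric group of order 6)

Compute the discriminant of x^3 + (0)*x^2 + (-4)*x + (-8): Δ = -1472. Since Δ is not a rational square, the Galois group is not contained in A_3; it must be the full S_3 (irreducibility of the cubic rules out anything smaller).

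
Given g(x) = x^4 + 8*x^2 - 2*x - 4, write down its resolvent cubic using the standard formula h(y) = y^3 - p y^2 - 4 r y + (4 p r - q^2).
h(y) = y^3 - 8*y^2 + 16*y - 132

Identify coefficients: p = 8, q = -2, r = -4.
Plug into h(y) = y^3 - p y^2 - 4 r y + (4 p r - q^2):
  h(y) = y^3 - (8) y^2 - 4*(-4) y + (4*(8)*(-4) - (-2)^2)
       = y^3 + (-8) y^2 + (16) y + (-132).
Simplifying: h(y) = y^3 - 8*y^2 + 16*y - 132.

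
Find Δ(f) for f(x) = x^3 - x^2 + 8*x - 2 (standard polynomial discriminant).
Δ = -1812

For x^3 + a x^2 + b x + c the discriminant is Δ = 18 a b c - 4 a^3 c + a^2 b^2 - 4 b^3 - 27 c^2.
Plug a = -1, b = 8, c = -2:
  18*(-1)*(8)*(-2) - 4*(-1)^3*(-2) + (-1)^2*(8)^2 - 4*(8)^3 - 27*(-2)^2
  = 288 + (-8) + 64 + (-2048) + (-108)
  = -1812.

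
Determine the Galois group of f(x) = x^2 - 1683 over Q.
Gal(K/Q) = Z/2Z (cyclic of order 2)

x^2 - 1683 is irreducible over Q since 1683 is not a rational square. The splitting field Q(sqrt(1683)) has degree 2 over Q, and its unique nontrivial automorphism is sqrt(1683) ↦ -sqrt(1683). Hence Gal(Q(sqrt(1683))/Q) = Z/2Z.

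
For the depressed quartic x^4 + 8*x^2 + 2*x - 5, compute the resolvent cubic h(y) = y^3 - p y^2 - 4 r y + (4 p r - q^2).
h(y) = y^3 - 8*y^2 + 20*y - 164

Identify coefficients: p = 8, q = 2, r = -5.
Plug into h(y) = y^3 - p y^2 - 4 r y + (4 p r - q^2):
  h(y) = y^3 - (8) y^2 - 4*(-5) y + (4*(8)*(-5) - (2)^2)
       = y^3 + (-8) y^2 + (20) y + (-164).
Simplifying: h(y) = y^3 - 8*y^2 + 20*y - 164.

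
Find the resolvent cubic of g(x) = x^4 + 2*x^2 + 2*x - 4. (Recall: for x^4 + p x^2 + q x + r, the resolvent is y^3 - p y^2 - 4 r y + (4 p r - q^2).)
h(y) = y^3 - 2*y^2 + 16*y - 36

Identify coefficients: p = 2, q = 2, r = -4.
Plug into h(y) = y^3 - p y^2 - 4 r y + (4 p r - q^2):
  h(y) = y^3 - (2) y^2 - 4*(-4) y + (4*(2)*(-4) - (2)^2)
       = y^3 + (-2) y^2 + (16) y + (-36).
Simplifying: h(y) = y^3 - 2*y^2 + 16*y - 36.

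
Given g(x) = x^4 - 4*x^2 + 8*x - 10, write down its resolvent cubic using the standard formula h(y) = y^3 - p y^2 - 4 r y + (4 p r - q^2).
h(y) = y^3 + 4*y^2 + 40*y + 96

Identify coefficients: p = -4, q = 8, r = -10.
Plug into h(y) = y^3 - p y^2 - 4 r y + (4 p r - q^2):
  h(y) = y^3 - (-4) y^2 - 4*(-10) y + (4*(-4)*(-10) - (8)^2)
       = y^3 + (4) y^2 + (40) y + (96).
Simplifying: h(y) = y^3 + 4*y^2 + 40*y + 96.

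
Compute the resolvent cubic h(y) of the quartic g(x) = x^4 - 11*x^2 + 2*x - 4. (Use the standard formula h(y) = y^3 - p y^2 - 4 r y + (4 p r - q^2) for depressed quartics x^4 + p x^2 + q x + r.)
h(y) = y^3 + 11*y^2 + 16*y + 172

Identify coefficients: p = -11, q = 2, r = -4.
Plug into h(y) = y^3 - p y^2 - 4 r y + (4 p r - q^2):
  h(y) = y^3 - (-11) y^2 - 4*(-4) y + (4*(-11)*(-4) - (2)^2)
       = y^3 + (11) y^2 + (16) y + (172).
Simplifying: h(y) = y^3 + 11*y^2 + 16*y + 172.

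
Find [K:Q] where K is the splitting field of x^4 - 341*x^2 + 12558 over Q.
[K:Q] = 4

f factors as (x^2 - 42)(x^2 - 299); the splitting field is K = Q(sqrt(42), sqrt(299)). Since 42, 299, and 12558 are all non-squares in Q, the three subfields Q(sqrt(42)), Q(sqrt(299)), Q(sqrt(12558)) are distinct degree-2 extensions, so [K:Q] = 4 (Klein four Galois group).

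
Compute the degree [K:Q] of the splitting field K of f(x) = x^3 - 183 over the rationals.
[K:Q] = 6

x^3 - 183 has one real root r = 183^(1/3) and two complex roots r*zeta_3, r*zeta_3^2 where zeta_3 = e^(2*pi*i/3). The splitting field is Q(r, zeta_3). [Q(r):Q] = 3 and [Q(zeta_3):Q] = 2 with gcd = 1, so [Q(r, zeta_3):Q] = 3 * 2 = 6.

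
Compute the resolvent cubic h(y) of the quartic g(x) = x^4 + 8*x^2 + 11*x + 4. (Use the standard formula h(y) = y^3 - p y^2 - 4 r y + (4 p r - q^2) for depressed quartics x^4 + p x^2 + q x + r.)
h(y) = y^3 - 8*y^2 - 16*y + 7

Identify coefficients: p = 8, q = 11, r = 4.
Plug into h(y) = y^3 - p y^2 - 4 r y + (4 p r - q^2):
  h(y) = y^3 - (8) y^2 - 4*(4) y + (4*(8)*(4) - (11)^2)
       = y^3 + (-8) y^2 + (-16) y + (7).
Simplifying: h(y) = y^3 - 8*y^2 - 16*y + 7.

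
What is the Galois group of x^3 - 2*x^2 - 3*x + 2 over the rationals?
Gal(K/Q) = S_3 (symmetric group of order 6)

Compute the discriminant of x^3 + (-2)*x^2 + (-3)*x + (2): Δ = 316. Since Δ is not a rational square, the Galois group is not contained in A_3; it must be the full S_3 (irreducibility of the cubic rules out anything smaller).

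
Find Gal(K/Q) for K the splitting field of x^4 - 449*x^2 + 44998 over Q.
Gal(K/Q) = V_4 (Klein four-group, Z/2Z × Z/2Z)

f factors as (x^2 - 298)(x^2 - 151), so the splitting field is K = Q(sqrt(298), sqrt(151)). The elements 298, 151, 44998 are all non-squares in Q, so sqrt(298) and sqrt(151) generate independent quadratic extensions. Thus [K:Q] = 4 and Gal(K/Q) is generated by the two order-2 automorphisms sqrt(298) ↦ -sqrt(298) and sqrt(151) ↦ -sqrt(151), giving V_4.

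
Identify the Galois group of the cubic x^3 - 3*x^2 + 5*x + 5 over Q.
Gal(K/Q) = S_3 (symmetric group of order 6)

Compute the discriminant of x^3 + (-3)*x^2 + (5)*x + (5): Δ = -1760. Since Δ is not a rational square, the Galois group is not contained in A_3; it must be the full S_3 (irreducibility of the cubic rules out anything smaller).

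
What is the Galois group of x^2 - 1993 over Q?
Gal(K/Q) = Z/2Z (cyclic of order 2)

x^2 - 1993 is irreducible over Q since 1993 is not a rational square. The splitting field Q(sqrt(1993)) has degree 2 over Q, and its unique nontrivial automorphism is sqrt(1993) ↦ -sqrt(1993). Hence Gal(Q(sqrt(1993))/Q) = Z/2Z.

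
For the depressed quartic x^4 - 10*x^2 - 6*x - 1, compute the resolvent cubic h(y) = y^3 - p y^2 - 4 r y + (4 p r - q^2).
h(y) = y^3 + 10*y^2 + 4*y + 4

Identify coefficients: p = -10, q = -6, r = -1.
Plug into h(y) = y^3 - p y^2 - 4 r y + (4 p r - q^2):
  h(y) = y^3 - (-10) y^2 - 4*(-1) y + (4*(-10)*(-1) - (-6)^2)
       = y^3 + (10) y^2 + (4) y + (4).
Simplifying: h(y) = y^3 + 10*y^2 + 4*y + 4.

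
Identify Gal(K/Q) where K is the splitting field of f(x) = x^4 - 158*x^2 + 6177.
Gal(K/Q) = V_4 (Klein four-group, Z/2Z × Z/2Z)

f factors as (x^2 - 71)(x^2 - 87), so the splitting field is K = Q(sqrt(71), sqrt(87)). The elements 71, 87, 6177 are all non-squares in Q, so sqrt(71) and sqrt(87) generate independent quadratic extensions. Thus [K:Q] = 4 and Gal(K/Q) is generated by the two order-2 automorphisms sqrt(71) ↦ -sqrt(71) and sqrt(87) ↦ -sqrt(87), giving V_4.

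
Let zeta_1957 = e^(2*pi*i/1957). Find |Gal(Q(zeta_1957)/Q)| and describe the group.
|Gal(Q(zeta_1957)/Q)| = phi(1957) = 1836; group ≅ (Z/1957Z)^* ≅ Z/18Z × Z/102Z

The n-th cyclotomic polynomial Φ_1957(x) is the minimal polynomial of zeta_1957 over Q and has degree phi(1957) = 1836. So Q(zeta_1957) is a degree-1836 Galois extension with Galois group (Z/1957Z)^*. By CRT, (Z/1957Z)^* ≅ (Z/19Z)^* × (Z/103Z)^*. Each prime-power unit group is (Z/19Z)^* ≅ Z/18Z; (Z/103Z)^* ≅ Z/102Z. Hence Gal(Q(zeta_1957)/Q) ≅ Z/18Z × Z/102Z.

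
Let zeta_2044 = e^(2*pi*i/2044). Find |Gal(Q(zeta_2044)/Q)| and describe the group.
|Gal(Q(zeta_2044)/Q)| = phi(2044) = 864; group ≅ (Z/2044Z)^* ≅ Z/2Z × Z/6Z × Z/72Z

The n-th cyclotomic polynomial Φ_2044(x) is the minimal polynomial of zeta_2044 over Q and has degree phi(2044) = 864. So Q(zeta_2044) is a degree-864 Galois extension with Galois group (Z/2044Z)^*. By CRT, (Z/2044Z)^* ≅ (Z/4Z)^* × (Z/7Z)^* × (Z/73Z)^*. Each prime-power unit group is (Z/4Z)^* ≅ Z/2Z; (Z/7Z)^* ≅ Z/6Z; (Z/73Z)^* ≅ Z/72Z. Hence Gal(Q(zeta_2044)/Q) ≅ Z/2Z × Z/6Z × Z/72Z.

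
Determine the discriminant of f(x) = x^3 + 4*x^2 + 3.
Δ = -1011

For x^3 + a x^2 + b x + c the discriminant is Δ = 18 a b c - 4 a^3 c + a^2 b^2 - 4 b^3 - 27 c^2.
Plug a = 4, b = 0, c = 3:
  18*(4)*(0)*(3) - 4*(4)^3*(3) + (4)^2*(0)^2 - 4*(0)^3 - 27*(3)^2
  = 0 + (-768) + 0 + (0) + (-243)
  = -1011.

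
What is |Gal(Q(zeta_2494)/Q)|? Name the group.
|Gal(Q(zeta_2494)/Q)| = phi(2494) = 1176; group ≅ (Z/2494Z)^* ≅ Z/28Z × Z/42Z

The n-th cyclotomic polynomial Φ_2494(x) is the minimal polynomial of zeta_2494 over Q and has degree phi(2494) = 1176. So Q(zeta_2494) is a degree-1176 Galois extension with Galois group (Z/2494Z)^*. By CRT, (Z/2494Z)^* ≅ (Z/2Z)^* × (Z/29Z)^* × (Z/43Z)^*. Each prime-power unit group is (Z/2Z)^* ≅ trivial group (order 1); (Z/29Z)^* ≅ Z/28Z; (Z/43Z)^* ≅ Z/42Z. Hence Gal(Q(zeta_2494)/Q) ≅ Z/28Z × Z/42Z.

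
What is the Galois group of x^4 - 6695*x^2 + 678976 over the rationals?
Gal(K/Q) = Z/2Z (cyclic of order 2)

f factors as (x^2 - 6592)(x^2 - 103), so the splitting field is K = Q(sqrt(6592), sqrt(103)). The squarefree part of 6592 is 103 and the squarefree part of 103 is also 103, so sqrt(6592) and sqrt(103) are both rational multiples of sqrt(103). Hence Q(sqrt(6592)) = Q(sqrt(103)) = Q(sqrt(103)), and the splitting field collapses to a single degree-2 extension with Galois group Z/2Z.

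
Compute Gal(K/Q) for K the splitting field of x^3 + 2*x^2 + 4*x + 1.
Gal(K/Q) = S_3 (symmetric group of order 6)

Compute the discriminant of x^3 + (2)*x^2 + (4)*x + (1): Δ = -107. Since Δ is not a rational square, the Galois group is not contained in A_3; it must be the full S_3 (irreducibility of the cubic rules out anything smaller).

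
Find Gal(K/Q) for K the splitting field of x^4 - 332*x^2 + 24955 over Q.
Gal(K/Q) = V_4 (Klein four-group, Z/2Z × Z/2Z)

f factors as (x^2 - 115)(x^2 - 217), so the splitting field is K = Q(sqrt(115), sqrt(217)). The elements 115, 217, 24955 are all non-squares in Q, so sqrt(115) and sqrt(217) generate independent quadratic extensions. Thus [K:Q] = 4 and Gal(K/Q) is generated by the two order-2 automorphisms sqrt(115) ↦ -sqrt(115) and sqrt(217) ↦ -sqrt(217), giving V_4.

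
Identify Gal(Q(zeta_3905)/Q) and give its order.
|Gal(Q(zeta_3905)/Q)| = phi(3905) = 2800; group ≅ (Z/3905Z)^* ≅ Z/4Z × Z/10Z × Z/70Z

The n-th cyclotomic polynomial Φ_3905(x) is the minimal polynomial of zeta_3905 over Q and has degree phi(3905) = 2800. So Q(zeta_3905) is a degree-2800 Galois extension with Galois group (Z/3905Z)^*. By CRT, (Z/3905Z)^* ≅ (Z/5Z)^* × (Z/11Z)^* × (Z/71Z)^*. Each prime-power unit group is (Z/5Z)^* ≅ Z/4Z; (Z/11Z)^* ≅ Z/10Z; (Z/71Z)^* ≅ Z/70Z. Hence Gal(Q(zeta_3905)/Q) ≅ Z/4Z × Z/10Z × Z/70Z.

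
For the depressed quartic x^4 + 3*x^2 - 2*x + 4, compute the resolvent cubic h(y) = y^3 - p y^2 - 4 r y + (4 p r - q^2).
h(y) = y^3 - 3*y^2 - 16*y + 44

Identify coefficients: p = 3, q = -2, r = 4.
Plug into h(y) = y^3 - p y^2 - 4 r y + (4 p r - q^2):
  h(y) = y^3 - (3) y^2 - 4*(4) y + (4*(3)*(4) - (-2)^2)
       = y^3 + (-3) y^2 + (-16) y + (44).
Simplifying: h(y) = y^3 - 3*y^2 - 16*y + 44.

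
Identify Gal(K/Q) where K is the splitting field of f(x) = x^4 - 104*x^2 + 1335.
Gal(K/Q) = V_4 (Klein four-group, Z/2Z × Z/2Z)

f factors as (x^2 - 15)(x^2 - 89), so the splitting field is K = Q(sqrt(15), sqrt(89)). The elements 15, 89, 1335 are all non-squares in Q, so sqrt(15) and sqrt(89) generate independent quadratic extensions. Thus [K:Q] = 4 and Gal(K/Q) is generated by the two order-2 automorphisms sqrt(15) ↦ -sqrt(15) and sqrt(89) ↦ -sqrt(89), giving V_4.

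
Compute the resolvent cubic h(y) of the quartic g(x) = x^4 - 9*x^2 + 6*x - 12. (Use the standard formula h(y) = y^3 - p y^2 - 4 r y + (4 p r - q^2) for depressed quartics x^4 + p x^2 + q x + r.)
h(y) = y^3 + 9*y^2 + 48*y + 396

Identify coefficients: p = -9, q = 6, r = -12.
Plug into h(y) = y^3 - p y^2 - 4 r y + (4 p r - q^2):
  h(y) = y^3 - (-9) y^2 - 4*(-12) y + (4*(-9)*(-12) - (6)^2)
       = y^3 + (9) y^2 + (48) y + (396).
Simplifying: h(y) = y^3 + 9*y^2 + 48*y + 396.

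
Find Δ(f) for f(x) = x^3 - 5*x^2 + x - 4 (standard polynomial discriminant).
Δ = -2051

For x^3 + a x^2 + b x + c the discriminant is Δ = 18 a b c - 4 a^3 c + a^2 b^2 - 4 b^3 - 27 c^2.
Plug a = -5, b = 1, c = -4:
  18*(-5)*(1)*(-4) - 4*(-5)^3*(-4) + (-5)^2*(1)^2 - 4*(1)^3 - 27*(-4)^2
  = 360 + (-2000) + 25 + (-4) + (-432)
  = -2051.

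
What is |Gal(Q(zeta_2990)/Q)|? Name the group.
|Gal(Q(zeta_2990)/Q)| = phi(2990) = 1056; group ≅ (Z/2990Z)^* ≅ Z/4Z × Z/12Z × Z/22Z

The n-th cyclotomic polynomial Φ_2990(x) is the minimal polynomial of zeta_2990 over Q and has degree phi(2990) = 1056. So Q(zeta_2990) is a degree-1056 Galois extension with Galois group (Z/2990Z)^*. By CRT, (Z/2990Z)^* ≅ (Z/2Z)^* × (Z/5Z)^* × (Z/13Z)^* × (Z/23Z)^*. Each prime-power unit group is (Z/2Z)^* ≅ trivial group (order 1); (Z/5Z)^* ≅ Z/4Z; (Z/13Z)^* ≅ Z/12Z; (Z/23Z)^* ≅ Z/22Z. Hence Gal(Q(zeta_2990)/Q) ≅ Z/4Z × Z/12Z × Z/22Z.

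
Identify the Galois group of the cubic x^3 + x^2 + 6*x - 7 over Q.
Gal(K/Q) = S_3 (symmetric group of order 6)

Compute the discriminant of x^3 + (1)*x^2 + (6)*x + (-7): Δ = -2879. Since Δ is not a rational square, the Galois group is not contained in A_3; it must be the full S_3 (irreducibility of the cubic rules out anything smaller).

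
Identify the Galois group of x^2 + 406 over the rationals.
Gal(K/Q) = Z/2Z (cyclic of order 2)

x^2 + 406 is irreducible over Q since -406 is not a rational square. The splitting field Q(sqrt(-406)) has degree 2 over Q, and its unique nontrivial automorphism is sqrt(-406) ↦ -sqrt(-406). Hence Gal(Q(sqrt(-406))/Q) = Z/2Z.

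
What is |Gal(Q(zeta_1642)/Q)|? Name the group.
|Gal(Q(zeta_1642)/Q)| = phi(1642) = 820; group ≅ (Z/1642Z)^* ≅ Z/820Z

The n-th cyclotomic polynomial Φ_1642(x) is the minimal polynomial of zeta_1642 over Q and has degree phi(1642) = 820. So Q(zeta_1642) is a degree-820 Galois extension with Galois group (Z/1642Z)^*. By CRT, (Z/1642Z)^* ≅ (Z/2Z)^* × (Z/821Z)^*. Each prime-power unit group is (Z/2Z)^* ≅ trivial group (order 1); (Z/821Z)^* ≅ Z/820Z. Hence Gal(Q(zeta_1642)/Q) ≅ Z/820Z.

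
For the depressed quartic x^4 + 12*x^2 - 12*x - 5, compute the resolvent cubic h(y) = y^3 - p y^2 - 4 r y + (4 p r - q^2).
h(y) = y^3 - 12*y^2 + 20*y - 384

Identify coefficients: p = 12, q = -12, r = -5.
Plug into h(y) = y^3 - p y^2 - 4 r y + (4 p r - q^2):
  h(y) = y^3 - (12) y^2 - 4*(-5) y + (4*(12)*(-5) - (-12)^2)
       = y^3 + (-12) y^2 + (20) y + (-384).
Simplifying: h(y) = y^3 - 12*y^2 + 20*y - 384.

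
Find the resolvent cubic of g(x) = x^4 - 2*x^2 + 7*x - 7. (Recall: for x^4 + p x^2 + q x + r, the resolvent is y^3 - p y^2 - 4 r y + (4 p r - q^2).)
h(y) = y^3 + 2*y^2 + 28*y + 7

Identify coefficients: p = -2, q = 7, r = -7.
Plug into h(y) = y^3 - p y^2 - 4 r y + (4 p r - q^2):
  h(y) = y^3 - (-2) y^2 - 4*(-7) y + (4*(-2)*(-7) - (7)^2)
       = y^3 + (2) y^2 + (28) y + (7).
Simplifying: h(y) = y^3 + 2*y^2 + 28*y + 7.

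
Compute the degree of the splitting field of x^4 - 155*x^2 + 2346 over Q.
[K:Q] = 4

f factors as (x^2 - 138)(x^2 - 17); the splitting field is K = Q(sqrt(138), sqrt(17)). Since 138, 17, and 2346 are all non-squares in Q, the three subfields Q(sqrt(138)), Q(sqrt(17)), Q(sqrt(2346)) are distinct degree-2 extensions, so [K:Q] = 4 (Klein four Galois group).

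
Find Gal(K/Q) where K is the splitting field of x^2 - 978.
Gal(K/Q) = Z/2Z (cyclic of order 2)

x^2 - 978 is irreducible over Q since 978 is not a rational square. The splitting field Q(sqrt(978)) has degree 2 over Q, and its unique nontrivial automorphism is sqrt(978) ↦ -sqrt(978). Hence Gal(Q(sqrt(978))/Q) = Z/2Z.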